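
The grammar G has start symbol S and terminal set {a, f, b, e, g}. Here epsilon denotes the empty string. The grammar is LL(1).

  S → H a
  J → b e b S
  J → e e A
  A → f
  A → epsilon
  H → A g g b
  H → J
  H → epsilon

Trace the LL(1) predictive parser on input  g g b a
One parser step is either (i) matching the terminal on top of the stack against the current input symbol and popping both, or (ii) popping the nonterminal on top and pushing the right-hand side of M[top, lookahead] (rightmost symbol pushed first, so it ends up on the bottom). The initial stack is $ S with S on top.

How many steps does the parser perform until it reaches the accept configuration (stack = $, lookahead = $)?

     Stack        Input      Action
  1  $ S          g g b a $  expand S → H a
  2  $ a H        g g b a $  expand H → A g g b
  3  $ a b g g A  g g b a $  expand A → epsilon
  4  $ a b g g    g g b a $  match g
  5  $ a b g      g b a $    match g
  6  $ a b        b a $      match b
  7  $ a          a $        match a
Accept reached after 7 steps.

7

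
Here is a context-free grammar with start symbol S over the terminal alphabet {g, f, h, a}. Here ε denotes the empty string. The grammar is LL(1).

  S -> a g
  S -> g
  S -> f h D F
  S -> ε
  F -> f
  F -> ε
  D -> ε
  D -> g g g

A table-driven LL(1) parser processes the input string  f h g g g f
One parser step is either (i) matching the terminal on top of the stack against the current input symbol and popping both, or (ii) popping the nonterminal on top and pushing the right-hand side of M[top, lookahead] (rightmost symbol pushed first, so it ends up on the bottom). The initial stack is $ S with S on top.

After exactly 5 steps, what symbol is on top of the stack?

     Stack      Input          Action
  1  $ S        f h g g g f $  expand S -> f h D F
  2  $ F D h f  f h g g g f $  match f
  3  $ F D h    h g g g f $    match h
  4  $ F D      g g g f $      expand D -> g g g
  5  $ F g g g  g g g f $      match g
Stack after step 5: $ F g g (top = g).

g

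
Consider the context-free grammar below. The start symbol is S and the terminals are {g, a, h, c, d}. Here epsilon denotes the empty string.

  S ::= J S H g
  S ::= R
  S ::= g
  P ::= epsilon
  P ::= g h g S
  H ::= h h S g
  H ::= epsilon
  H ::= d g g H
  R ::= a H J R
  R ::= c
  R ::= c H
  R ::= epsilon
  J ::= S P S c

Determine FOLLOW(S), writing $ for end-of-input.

{$, a, c, d, g, h}

FIRST(P) = {epsilon, g}
FIRST(H) = {epsilon, d, h}
FIRST(R) = {epsilon, a, c}
FIRST(S) = {epsilon, a, c, g}  (via J S H g, R)
FIRST(J) = {a, c, g}  (via S P S c)
FOLLOW(S) includes $ since S is the start symbol.
FOLLOW(P): in J::=S P S c, P is followed by S c with FIRST {a, c, g}. Thus FOLLOW(P) = {a, c, g}.
FOLLOW(S): in S::=J S H g, S is followed by H g with FIRST {d, g, h}; in P::=g h g S, the suffix after S is empty, so FOLLOW(S) ⊇ FOLLOW(P) = {a, c, g}; in H::=h h S g, S is followed by g with FIRST {g}; in J::=S P S c (occurrence 1), S is followed by P S c with FIRST {a, c, g}; in J::=S P S c (occurrence 2), S is followed by c with FIRST {c}. Thus FOLLOW(S) = {$, a, c, d, g, h}.
FOLLOW(R): in S::=R, the suffix after R is empty, so FOLLOW(R) ⊇ FOLLOW(S) = {$, a, c, d, g, h}; in R::=a H J R, the suffix after R is empty (adds nothing new). Thus FOLLOW(R) = {$, a, c, d, g, h}.
FOLLOW(H): in S::=J S H g, H is followed by g with FIRST {g}; in H::=d g g H, the suffix after H is empty (adds nothing new); in R::=a H J R, H is followed by J R with FIRST {a, c, g}; in R::=c H, the suffix after H is empty, so FOLLOW(H) ⊇ FOLLOW(R) = {$, a, c, d, g, h}. Thus FOLLOW(H) = {$, a, c, d, g, h}.
FOLLOW(J): in S::=J S H g, J is followed by S H g with FIRST {a, c, d, g, h}; in R::=a H J R, J is followed by R with FIRST {epsilon, a, c}; in R::=a H J R, the suffix after J is nullable, so FOLLOW(J) ⊇ FOLLOW(R) = {$, a, c, d, g, h}. Thus FOLLOW(J) = {$, a, c, d, g, h}.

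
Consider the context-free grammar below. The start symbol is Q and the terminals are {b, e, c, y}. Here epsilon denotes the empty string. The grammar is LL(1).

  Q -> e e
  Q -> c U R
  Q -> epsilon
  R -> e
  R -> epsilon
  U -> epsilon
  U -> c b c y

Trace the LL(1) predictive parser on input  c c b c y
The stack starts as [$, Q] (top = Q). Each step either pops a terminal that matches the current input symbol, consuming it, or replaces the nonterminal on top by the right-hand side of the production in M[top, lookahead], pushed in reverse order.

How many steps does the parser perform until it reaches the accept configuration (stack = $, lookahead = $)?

     Stack        Input        Action
  1  $ Q          c c b c y $  expand Q -> c U R
  2  $ R U c      c c b c y $  match c
  3  $ R U        c b c y $    expand U -> c b c y
  4  $ R y c b c  c b c y $    match c
  5  $ R y c b    b c y $      match b
  6  $ R y c      c y $        match c
  7  $ R y        y $          match y
  8  $ R          $            expand R -> epsilon
Accept reached after 8 steps.

8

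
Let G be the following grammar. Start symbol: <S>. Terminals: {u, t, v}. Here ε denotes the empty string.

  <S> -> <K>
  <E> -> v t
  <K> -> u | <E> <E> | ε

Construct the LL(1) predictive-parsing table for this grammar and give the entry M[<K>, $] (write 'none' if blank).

<K> -> ε

FIRST(<E>) = {v}
FIRST(<K>) = {ε, u, v}  (via <E> <E>)
FIRST(<S>) = {ε, u, v}  (via <K>)
FOLLOW(<S>) includes $ since <S> is the start symbol.
FOLLOW(<S>): <S> appears on no right-hand side. Thus FOLLOW(<S>) = {$}.
FOLLOW(<K>): in <S>-><K>, the suffix after <K> is empty, so FOLLOW(<K>) ⊇ FOLLOW(<S>) = {$}. Thus FOLLOW(<K>) = {$}.
For <K> -> u: FIRST(u) = {u}, so it goes in M[<K>, t] for t ∈ {u}.
For <K> -> <E> <E>: FIRST(<E> <E>) = {v}, so it goes in M[<K>, t] for t ∈ {v}.
For <K> -> ε: FIRST(ε) = {ε}, so it goes in M[<K>, t] for t ∈ {}; since ε ∈ FIRST, also for every t ∈ FOLLOW(<K>) = {$}.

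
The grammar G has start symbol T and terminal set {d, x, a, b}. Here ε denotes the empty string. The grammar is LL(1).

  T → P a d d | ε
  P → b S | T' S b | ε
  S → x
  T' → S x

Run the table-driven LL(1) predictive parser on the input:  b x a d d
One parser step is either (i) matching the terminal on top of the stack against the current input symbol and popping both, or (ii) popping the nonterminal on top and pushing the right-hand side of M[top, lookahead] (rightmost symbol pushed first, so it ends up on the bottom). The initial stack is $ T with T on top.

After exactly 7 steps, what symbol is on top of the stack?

step 1: stack=$ T  input=b x a d d $  — expand T → P a d d
step 2: stack=$ d d a P  input=b x a d d $  — expand P → b S
step 3: stack=$ d d a S b  input=b x a d d $  — match b
step 4: stack=$ d d a S  input=x a d d $  — expand S → x
step 5: stack=$ d d a x  input=x a d d $  — match x
step 6: stack=$ d d a  input=a d d $  — match a
step 7: stack=$ d d  input=d d $  — match d
Stack after step 7: $ d (top = d).

d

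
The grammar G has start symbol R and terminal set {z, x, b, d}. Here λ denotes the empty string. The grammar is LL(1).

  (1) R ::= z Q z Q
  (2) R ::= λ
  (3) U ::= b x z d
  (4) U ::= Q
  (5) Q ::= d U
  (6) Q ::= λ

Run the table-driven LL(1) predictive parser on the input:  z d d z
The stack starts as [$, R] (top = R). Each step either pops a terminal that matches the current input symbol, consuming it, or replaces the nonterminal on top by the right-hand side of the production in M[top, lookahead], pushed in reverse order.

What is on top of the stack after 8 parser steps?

Q

     Stack      Input      Action
  1  $ R        z d d z $  expand R ::= z Q z Q
  2  $ Q z Q z  z d d z $  match z
  3  $ Q z Q    d d z $    expand Q ::= d U
  4  $ Q z U d  d d z $    match d
  5  $ Q z U    d z $      expand U ::= Q
  6  $ Q z Q    d z $      expand Q ::= d U
  7  $ Q z U d  d z $      match d
  8  $ Q z U    z $        expand U ::= Q
Stack after step 8: $ Q z Q (top = Q).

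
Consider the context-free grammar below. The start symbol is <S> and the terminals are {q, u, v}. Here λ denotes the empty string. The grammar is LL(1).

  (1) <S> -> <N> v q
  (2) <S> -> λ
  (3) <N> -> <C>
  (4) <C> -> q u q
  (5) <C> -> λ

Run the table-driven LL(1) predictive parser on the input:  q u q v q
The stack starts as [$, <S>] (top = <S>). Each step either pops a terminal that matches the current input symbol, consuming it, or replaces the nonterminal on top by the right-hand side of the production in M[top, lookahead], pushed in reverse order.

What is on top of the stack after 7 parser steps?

     Stack        Input        Action
  1  $ <S>        q u q v q $  expand <S> -> <N> v q
  2  $ q v <N>    q u q v q $  expand <N> -> <C>
  3  $ q v <C>    q u q v q $  expand <C> -> q u q
  4  $ q v q u q  q u q v q $  match q
  5  $ q v q u    u q v q $    match u
  6  $ q v q      q v q $      match q
  7  $ q v        v q $        match v
Stack after step 7: $ q (top = q).

q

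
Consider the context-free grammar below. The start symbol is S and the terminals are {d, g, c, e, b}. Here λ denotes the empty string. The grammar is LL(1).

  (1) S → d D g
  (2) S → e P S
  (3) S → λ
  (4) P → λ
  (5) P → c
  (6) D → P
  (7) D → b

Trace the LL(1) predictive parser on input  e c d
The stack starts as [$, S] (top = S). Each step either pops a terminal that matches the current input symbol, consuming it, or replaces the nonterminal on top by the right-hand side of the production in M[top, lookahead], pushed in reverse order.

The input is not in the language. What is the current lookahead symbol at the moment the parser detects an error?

$

     Stack    Input    Action
  1  $ S      e c d $  expand S → e P S
  2  $ S P e  e c d $  match e
  3  $ S P    c d $    expand P → c
  4  $ S c    c d $    match c
  5  $ S      d $      expand S → d D g
  6  $ g D d  d $      match d
  7  $ g D    $        error: M[D, $] is empty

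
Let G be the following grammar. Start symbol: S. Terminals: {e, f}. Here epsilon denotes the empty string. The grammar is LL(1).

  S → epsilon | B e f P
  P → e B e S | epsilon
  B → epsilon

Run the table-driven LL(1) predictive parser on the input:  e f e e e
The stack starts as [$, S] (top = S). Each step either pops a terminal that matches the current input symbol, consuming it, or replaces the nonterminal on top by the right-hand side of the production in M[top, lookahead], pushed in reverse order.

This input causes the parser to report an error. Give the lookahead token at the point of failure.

$

step 1: stack=$ S  input=e f e e e $  — expand S → B e f P
step 2: stack=$ P f e B  input=e f e e e $  — expand B → epsilon
step 3: stack=$ P f e  input=e f e e e $  — match e
step 4: stack=$ P f  input=f e e e $  — match f
step 5: stack=$ P  input=e e e $  — expand P → e B e S
step 6: stack=$ S e B e  input=e e e $  — match e
step 7: stack=$ S e B  input=e e $  — expand B → epsilon
step 8: stack=$ S e  input=e e $  — match e
step 9: stack=$ S  input=e $  — expand S → B e f P
step 10: stack=$ P f e B  input=e $  — expand B → epsilon
step 11: stack=$ P f e  input=e $  — match e
step 12: stack=$ P f  input=$  — error: top is terminal f but lookahead is $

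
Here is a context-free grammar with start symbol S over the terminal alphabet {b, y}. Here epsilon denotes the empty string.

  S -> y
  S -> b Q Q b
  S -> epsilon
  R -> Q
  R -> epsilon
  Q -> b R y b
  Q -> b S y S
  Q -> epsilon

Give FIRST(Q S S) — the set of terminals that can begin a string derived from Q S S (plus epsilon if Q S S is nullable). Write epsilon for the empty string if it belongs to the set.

{epsilon, b, y}

FIRST(S): from S->y we get {y}; from S->b Q Q b we get {b}; from S->epsilon we get {epsilon}. So FIRST(S) = {epsilon, b, y}.
FIRST(Q): from Q->b R y b we get {b}; from Q->b S y S we get {b}; from Q->epsilon we get {epsilon}. So FIRST(Q) = {epsilon, b}.
FIRST(R): from R->Q we get {epsilon, b}; from R->epsilon we get {epsilon}. So FIRST(R) = {epsilon, b}.
FIRST(Q S S): take FIRST of each symbol in turn, carrying on past any symbol whose FIRST contains epsilon; result {epsilon, b, y}.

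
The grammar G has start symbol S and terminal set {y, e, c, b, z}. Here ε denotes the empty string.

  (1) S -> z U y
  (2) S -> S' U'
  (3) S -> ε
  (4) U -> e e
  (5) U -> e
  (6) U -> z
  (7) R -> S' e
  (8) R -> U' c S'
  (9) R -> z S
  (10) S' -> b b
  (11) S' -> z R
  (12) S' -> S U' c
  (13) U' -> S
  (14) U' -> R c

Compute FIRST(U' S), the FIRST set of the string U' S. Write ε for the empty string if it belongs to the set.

{ε, b, c, z}

FIRST(U): from U->e e we get {e}; from U->e we get {e}; from U->z we get {z}. So FIRST(U) = {e, z}.
FIRST(S): from S->z U y we get {z}; from S->S' U' we get {b, c, z}; from S->ε we get {ε}. So FIRST(S) = {ε, b, c, z}.
FIRST(R): from R->S' e we get {b, c, z}; from R->U' c S' we get {b, c, z}; from R->z S we get {z}. So FIRST(R) = {b, c, z}.
FIRST(U'): from U'->S we get {ε, b, c, z}; from U'->R c we get {b, c, z}. So FIRST(U') = {ε, b, c, z}.
FIRST(S'): from S'->b b we get {b}; from S'->z R we get {z}; from S'->S U' c we get {b, c, z}. So FIRST(S') = {b, c, z}.
FIRST(U' S): take FIRST of each symbol in turn, carrying on past any symbol whose FIRST contains ε; result {ε, b, c, z}.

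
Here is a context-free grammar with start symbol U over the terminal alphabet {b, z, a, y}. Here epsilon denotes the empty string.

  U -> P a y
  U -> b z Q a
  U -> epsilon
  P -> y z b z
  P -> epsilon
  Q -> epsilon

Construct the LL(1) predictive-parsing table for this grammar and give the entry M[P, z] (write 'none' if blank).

none

FIRST(P): from P->y z b z we get {y}; from P->epsilon we get {epsilon}. So FIRST(P) = {epsilon, y}.
FIRST(Q): from Q->epsilon we get {epsilon}. So FIRST(Q) = {epsilon}.
FIRST(U): from U->P a y we get {a, y}; from U->b z Q a we get {b}; from U->epsilon we get {epsilon}. So FIRST(U) = {epsilon, a, b, y}.
FOLLOW(U) includes $ since U is the start symbol.
FOLLOW(P): in U->P a y, P is followed by a y with FIRST {a}. Thus FOLLOW(P) = {a}.
For P -> y z b z: FIRST(y z b z) = {y}, so it goes in M[P, t] for t ∈ {y}.
For P -> epsilon: FIRST(epsilon) = {epsilon}, so it goes in M[P, t] for t ∈ {}; since epsilon ∈ FIRST, also for every t ∈ FOLLOW(P) = {a}.
None of these place a production in M[P, z].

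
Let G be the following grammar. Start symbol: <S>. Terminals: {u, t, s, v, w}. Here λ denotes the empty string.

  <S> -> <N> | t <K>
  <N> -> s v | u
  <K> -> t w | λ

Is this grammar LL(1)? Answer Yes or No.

Yes

FIRST(<S>) = {s, t, u}
FIRST(<N>) = {s, u}
FIRST(<K>) = {λ, t}
FOLLOW(<S>) = {$}
FOLLOW(<N>) = {$}
FOLLOW(<K>) = {$}
Each cell of M receives at most one production.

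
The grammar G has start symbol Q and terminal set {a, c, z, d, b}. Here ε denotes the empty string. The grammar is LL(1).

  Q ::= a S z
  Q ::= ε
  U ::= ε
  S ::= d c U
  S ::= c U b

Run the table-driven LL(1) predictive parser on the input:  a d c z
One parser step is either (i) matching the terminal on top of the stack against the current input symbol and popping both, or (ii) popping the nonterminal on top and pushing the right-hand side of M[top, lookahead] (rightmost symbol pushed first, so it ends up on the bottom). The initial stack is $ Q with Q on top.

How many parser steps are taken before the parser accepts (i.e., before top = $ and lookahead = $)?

7

step 1: stack=$ Q  input=a d c z $  — expand Q ::= a S z
step 2: stack=$ z S a  input=a d c z $  — match a
step 3: stack=$ z S  input=d c z $  — expand S ::= d c U
step 4: stack=$ z U c d  input=d c z $  — match d
step 5: stack=$ z U c  input=c z $  — match c
step 6: stack=$ z U  input=z $  — expand U ::= ε
step 7: stack=$ z  input=z $  — match z
Accept reached after 7 steps.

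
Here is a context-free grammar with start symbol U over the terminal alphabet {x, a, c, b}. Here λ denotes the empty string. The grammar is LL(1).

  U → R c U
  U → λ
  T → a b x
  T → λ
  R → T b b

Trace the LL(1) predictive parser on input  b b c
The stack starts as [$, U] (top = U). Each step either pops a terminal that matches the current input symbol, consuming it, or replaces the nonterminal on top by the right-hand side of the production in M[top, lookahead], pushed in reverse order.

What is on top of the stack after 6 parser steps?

U

     Stack        Input    Action
  1  $ U          b b c $  expand U → R c U
  2  $ U c R      b b c $  expand R → T b b
  3  $ U c b b T  b b c $  expand T → λ
  4  $ U c b b    b b c $  match b
  5  $ U c b      b c $    match b
  6  $ U c        c $      match c
Stack after step 6: $ U (top = U).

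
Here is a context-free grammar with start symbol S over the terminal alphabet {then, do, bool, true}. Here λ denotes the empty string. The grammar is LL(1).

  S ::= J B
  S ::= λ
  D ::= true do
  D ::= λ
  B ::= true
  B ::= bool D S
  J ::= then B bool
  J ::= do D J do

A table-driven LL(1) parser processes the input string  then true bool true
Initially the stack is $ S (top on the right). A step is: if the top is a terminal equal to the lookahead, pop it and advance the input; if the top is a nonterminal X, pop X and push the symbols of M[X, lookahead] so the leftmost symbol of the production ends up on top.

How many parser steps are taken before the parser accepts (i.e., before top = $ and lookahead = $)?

8

step 1: stack=$ S  input=then true bool true $  — expand S ::= J B
step 2: stack=$ B J  input=then true bool true $  — expand J ::= then B bool
step 3: stack=$ B bool B then  input=then true bool true $  — match then
step 4: stack=$ B bool B  input=true bool true $  — expand B ::= true
step 5: stack=$ B bool true  input=true bool true $  — match true
step 6: stack=$ B bool  input=bool true $  — match bool
step 7: stack=$ B  input=true $  — expand B ::= true
step 8: stack=$ true  input=true $  — match true
Accept reached after 8 steps.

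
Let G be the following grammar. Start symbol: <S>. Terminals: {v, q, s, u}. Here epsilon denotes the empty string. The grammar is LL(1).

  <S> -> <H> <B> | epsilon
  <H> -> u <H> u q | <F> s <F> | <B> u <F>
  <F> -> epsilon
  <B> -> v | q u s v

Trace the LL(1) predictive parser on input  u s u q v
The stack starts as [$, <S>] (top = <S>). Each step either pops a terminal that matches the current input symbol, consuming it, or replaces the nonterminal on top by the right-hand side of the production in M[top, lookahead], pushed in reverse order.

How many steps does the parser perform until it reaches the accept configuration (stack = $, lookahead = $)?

11

step 1: stack=$ <S>  input=u s u q v $  — expand <S> -> <H> <B>
step 2: stack=$ <B> <H>  input=u s u q v $  — expand <H> -> u <H> u q
step 3: stack=$ <B> q u <H> u  input=u s u q v $  — match u
step 4: stack=$ <B> q u <H>  input=s u q v $  — expand <H> -> <F> s <F>
step 5: stack=$ <B> q u <F> s <F>  input=s u q v $  — expand <F> -> epsilon
step 6: stack=$ <B> q u <F> s  input=s u q v $  — match s
step 7: stack=$ <B> q u <F>  input=u q v $  — expand <F> -> epsilon
step 8: stack=$ <B> q u  input=u q v $  — match u
step 9: stack=$ <B> q  input=q v $  — match q
step 10: stack=$ <B>  input=v $  — expand <B> -> v
step 11: stack=$ v  input=v $  — match v
Accept reached after 11 steps.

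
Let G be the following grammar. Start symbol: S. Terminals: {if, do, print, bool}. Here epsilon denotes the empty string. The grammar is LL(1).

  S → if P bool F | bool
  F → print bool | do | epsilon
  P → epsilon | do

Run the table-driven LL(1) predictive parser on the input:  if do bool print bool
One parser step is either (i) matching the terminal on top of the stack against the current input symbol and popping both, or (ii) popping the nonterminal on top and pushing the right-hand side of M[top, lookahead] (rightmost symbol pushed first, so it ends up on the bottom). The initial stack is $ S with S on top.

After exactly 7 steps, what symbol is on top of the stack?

bool

step 1: stack=$ S  input=if do bool print bool $  — expand S → if P bool F
step 2: stack=$ F bool P if  input=if do bool print bool $  — match if
step 3: stack=$ F bool P  input=do bool print bool $  — expand P → do
step 4: stack=$ F bool do  input=do bool print bool $  — match do
step 5: stack=$ F bool  input=bool print bool $  — match bool
step 6: stack=$ F  input=print bool $  — expand F → print bool
step 7: stack=$ bool print  input=print bool $  — match print
Stack after step 7: $ bool (top = bool).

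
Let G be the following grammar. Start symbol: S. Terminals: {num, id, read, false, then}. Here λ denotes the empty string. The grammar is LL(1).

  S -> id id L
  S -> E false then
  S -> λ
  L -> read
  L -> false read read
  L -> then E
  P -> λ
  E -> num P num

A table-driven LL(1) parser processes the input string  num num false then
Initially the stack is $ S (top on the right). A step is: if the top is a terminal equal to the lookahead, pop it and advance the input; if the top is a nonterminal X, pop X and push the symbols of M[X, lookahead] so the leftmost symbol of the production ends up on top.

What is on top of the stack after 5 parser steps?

false

     Stack                   Input                 Action
  1  $ S                     num num false then $  expand S -> E false then
  2  $ then false E          num num false then $  expand E -> num P num
  3  $ then false num P num  num num false then $  match num
  4  $ then false num P      num false then $      expand P -> λ
  5  $ then false num        num false then $      match num
Stack after step 5: $ then false (top = false).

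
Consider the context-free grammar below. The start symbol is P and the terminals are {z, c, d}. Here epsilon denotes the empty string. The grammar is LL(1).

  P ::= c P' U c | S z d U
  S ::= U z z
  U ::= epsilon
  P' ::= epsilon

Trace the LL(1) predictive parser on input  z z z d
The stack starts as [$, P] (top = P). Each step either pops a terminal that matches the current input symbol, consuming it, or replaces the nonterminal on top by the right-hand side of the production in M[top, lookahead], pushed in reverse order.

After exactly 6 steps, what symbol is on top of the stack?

d

step 1: stack=$ P  input=z z z d $  — expand P ::= S z d U
step 2: stack=$ U d z S  input=z z z d $  — expand S ::= U z z
step 3: stack=$ U d z z z U  input=z z z d $  — expand U ::= epsilon
step 4: stack=$ U d z z z  input=z z z d $  — match z
step 5: stack=$ U d z z  input=z z d $  — match z
step 6: stack=$ U d z  input=z d $  — match z
Stack after step 6: $ U d (top = d).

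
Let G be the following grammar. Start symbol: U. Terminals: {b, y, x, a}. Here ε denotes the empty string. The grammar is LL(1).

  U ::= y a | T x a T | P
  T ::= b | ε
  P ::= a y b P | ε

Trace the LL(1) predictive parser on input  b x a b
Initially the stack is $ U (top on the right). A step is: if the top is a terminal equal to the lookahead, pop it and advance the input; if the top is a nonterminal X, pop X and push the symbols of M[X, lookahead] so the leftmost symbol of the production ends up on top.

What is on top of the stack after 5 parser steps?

     Stack      Input      Action
  1  $ U        b x a b $  expand U ::= T x a T
  2  $ T a x T  b x a b $  expand T ::= b
  3  $ T a x b  b x a b $  match b
  4  $ T a x    x a b $    match x
  5  $ T a      a b $      match a
Stack after step 5: $ T (top = T).

T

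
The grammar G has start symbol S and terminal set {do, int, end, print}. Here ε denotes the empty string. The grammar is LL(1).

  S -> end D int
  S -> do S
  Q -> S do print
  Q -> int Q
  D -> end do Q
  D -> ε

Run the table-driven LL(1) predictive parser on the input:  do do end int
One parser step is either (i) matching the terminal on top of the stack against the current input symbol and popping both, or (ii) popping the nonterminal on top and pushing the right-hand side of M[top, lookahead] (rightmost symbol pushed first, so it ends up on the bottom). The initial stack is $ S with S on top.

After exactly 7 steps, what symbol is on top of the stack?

     Stack        Input            Action
  1  $ S          do do end int $  expand S -> do S
  2  $ S do       do do end int $  match do
  3  $ S          do end int $     expand S -> do S
  4  $ S do       do end int $     match do
  5  $ S          end int $        expand S -> end D int
  6  $ int D end  end int $        match end
  7  $ int D      int $            expand D -> ε
Stack after step 7: $ int (top = int).

int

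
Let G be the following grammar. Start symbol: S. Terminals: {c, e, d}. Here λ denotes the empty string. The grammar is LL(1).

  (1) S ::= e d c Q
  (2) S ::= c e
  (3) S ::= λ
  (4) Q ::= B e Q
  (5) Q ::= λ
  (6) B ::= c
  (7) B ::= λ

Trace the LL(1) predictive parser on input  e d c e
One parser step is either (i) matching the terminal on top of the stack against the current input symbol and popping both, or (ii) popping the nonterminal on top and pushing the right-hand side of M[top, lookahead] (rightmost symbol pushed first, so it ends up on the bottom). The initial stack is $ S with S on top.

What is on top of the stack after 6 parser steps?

     Stack      Input      Action
  1  $ S        e d c e $  expand S ::= e d c Q
  2  $ Q c d e  e d c e $  match e
  3  $ Q c d    d c e $    match d
  4  $ Q c      c e $      match c
  5  $ Q        e $        expand Q ::= B e Q
  6  $ Q e B    e $        expand B ::= λ
Stack after step 6: $ Q e (top = e).

e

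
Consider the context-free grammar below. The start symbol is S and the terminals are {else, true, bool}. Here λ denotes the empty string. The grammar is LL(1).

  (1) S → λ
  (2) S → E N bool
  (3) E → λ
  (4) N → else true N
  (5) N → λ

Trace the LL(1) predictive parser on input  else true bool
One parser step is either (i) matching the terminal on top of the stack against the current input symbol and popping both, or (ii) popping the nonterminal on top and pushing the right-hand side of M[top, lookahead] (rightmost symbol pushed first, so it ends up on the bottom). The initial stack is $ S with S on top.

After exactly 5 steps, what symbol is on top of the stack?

N

     Stack               Input             Action
  1  $ S                 else true bool $  expand S → E N bool
  2  $ bool N E          else true bool $  expand E → λ
  3  $ bool N            else true bool $  expand N → else true N
  4  $ bool N true else  else true bool $  match else
  5  $ bool N true       true bool $       match true
Stack after step 5: $ bool N (top = N).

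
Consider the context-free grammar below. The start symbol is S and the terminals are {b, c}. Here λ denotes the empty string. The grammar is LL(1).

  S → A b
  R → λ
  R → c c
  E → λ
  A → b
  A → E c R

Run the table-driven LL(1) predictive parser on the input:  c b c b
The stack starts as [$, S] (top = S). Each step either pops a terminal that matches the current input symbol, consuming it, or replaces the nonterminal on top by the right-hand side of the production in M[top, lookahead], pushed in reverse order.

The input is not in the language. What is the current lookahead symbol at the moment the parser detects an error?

step 1: stack=$ S  input=c b c b $  — expand S → A b
step 2: stack=$ b A  input=c b c b $  — expand A → E c R
step 3: stack=$ b R c E  input=c b c b $  — expand E → λ
step 4: stack=$ b R c  input=c b c b $  — match c
step 5: stack=$ b R  input=b c b $  — expand R → λ
step 6: stack=$ b  input=b c b $  — match b
step 7: stack=$  input=c b $  — error: stack empty but input remains

c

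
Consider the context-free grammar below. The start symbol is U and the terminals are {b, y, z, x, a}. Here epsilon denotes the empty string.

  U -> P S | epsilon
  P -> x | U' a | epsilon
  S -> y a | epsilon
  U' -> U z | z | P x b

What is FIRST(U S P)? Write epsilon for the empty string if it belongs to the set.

FIRST(S) = {epsilon, y}
FIRST(U) = {epsilon, x, y, z}  (via P S)
FIRST(P) = {epsilon, x, y, z}  (via U' a)
FIRST(U') = {x, y, z}  (via U z, P x b)
FIRST(U S P): take FIRST of each symbol in turn, carrying on past any symbol whose FIRST contains epsilon; result {epsilon, x, y, z}.

{epsilon, x, y, z}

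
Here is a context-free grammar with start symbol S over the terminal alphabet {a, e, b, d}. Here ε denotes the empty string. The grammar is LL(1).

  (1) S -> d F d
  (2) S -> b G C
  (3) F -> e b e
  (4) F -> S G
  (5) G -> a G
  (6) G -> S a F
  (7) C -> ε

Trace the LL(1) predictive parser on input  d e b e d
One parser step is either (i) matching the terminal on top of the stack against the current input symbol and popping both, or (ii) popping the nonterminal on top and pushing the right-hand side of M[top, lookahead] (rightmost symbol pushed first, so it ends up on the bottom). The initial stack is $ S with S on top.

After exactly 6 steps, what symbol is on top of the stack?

     Stack      Input        Action
  1  $ S        d e b e d $  expand S -> d F d
  2  $ d F d    d e b e d $  match d
  3  $ d F      e b e d $    expand F -> e b e
  4  $ d e b e  e b e d $    match e
  5  $ d e b    b e d $      match b
  6  $ d e      e d $        match e
Stack after step 6: $ d (top = d).

d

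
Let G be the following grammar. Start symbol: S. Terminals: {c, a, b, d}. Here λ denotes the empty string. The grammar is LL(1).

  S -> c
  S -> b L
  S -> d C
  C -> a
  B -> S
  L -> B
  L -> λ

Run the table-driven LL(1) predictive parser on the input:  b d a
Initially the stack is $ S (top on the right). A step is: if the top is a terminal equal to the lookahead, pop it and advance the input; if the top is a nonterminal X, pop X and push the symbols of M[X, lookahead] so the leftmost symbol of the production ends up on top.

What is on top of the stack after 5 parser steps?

d

     Stack  Input    Action
  1  $ S    b d a $  expand S -> b L
  2  $ L b  b d a $  match b
  3  $ L    d a $    expand L -> B
  4  $ B    d a $    expand B -> S
  5  $ S    d a $    expand S -> d C
Stack after step 5: $ C d (top = d).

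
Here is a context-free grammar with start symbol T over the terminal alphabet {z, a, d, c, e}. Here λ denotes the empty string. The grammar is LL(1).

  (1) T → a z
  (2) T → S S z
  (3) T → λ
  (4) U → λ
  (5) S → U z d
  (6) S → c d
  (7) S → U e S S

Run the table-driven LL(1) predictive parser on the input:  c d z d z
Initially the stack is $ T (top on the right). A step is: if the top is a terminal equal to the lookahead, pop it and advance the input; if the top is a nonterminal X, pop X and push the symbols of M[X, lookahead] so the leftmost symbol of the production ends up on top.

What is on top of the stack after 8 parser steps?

step 1: stack=$ T  input=c d z d z $  — expand T → S S z
step 2: stack=$ z S S  input=c d z d z $  — expand S → c d
step 3: stack=$ z S d c  input=c d z d z $  — match c
step 4: stack=$ z S d  input=d z d z $  — match d
step 5: stack=$ z S  input=z d z $  — expand S → U z d
step 6: stack=$ z d z U  input=z d z $  — expand U → λ
step 7: stack=$ z d z  input=z d z $  — match z
step 8: stack=$ z d  input=d z $  — match d
Stack after step 8: $ z (top = z).

z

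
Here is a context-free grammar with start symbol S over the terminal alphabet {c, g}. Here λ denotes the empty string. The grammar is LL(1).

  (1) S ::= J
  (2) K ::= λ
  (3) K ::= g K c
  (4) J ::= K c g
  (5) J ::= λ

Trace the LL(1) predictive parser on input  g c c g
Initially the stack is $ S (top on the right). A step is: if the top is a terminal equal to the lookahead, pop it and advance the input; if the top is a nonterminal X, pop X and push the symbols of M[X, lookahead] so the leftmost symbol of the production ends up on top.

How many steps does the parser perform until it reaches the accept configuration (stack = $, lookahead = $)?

step 1: stack=$ S  input=g c c g $  — expand S ::= J
step 2: stack=$ J  input=g c c g $  — expand J ::= K c g
step 3: stack=$ g c K  input=g c c g $  — expand K ::= g K c
step 4: stack=$ g c c K g  input=g c c g $  — match g
step 5: stack=$ g c c K  input=c c g $  — expand K ::= λ
step 6: stack=$ g c c  input=c c g $  — match c
step 7: stack=$ g c  input=c g $  — match c
step 8: stack=$ g  input=g $  — match g
Accept reached after 8 steps.

8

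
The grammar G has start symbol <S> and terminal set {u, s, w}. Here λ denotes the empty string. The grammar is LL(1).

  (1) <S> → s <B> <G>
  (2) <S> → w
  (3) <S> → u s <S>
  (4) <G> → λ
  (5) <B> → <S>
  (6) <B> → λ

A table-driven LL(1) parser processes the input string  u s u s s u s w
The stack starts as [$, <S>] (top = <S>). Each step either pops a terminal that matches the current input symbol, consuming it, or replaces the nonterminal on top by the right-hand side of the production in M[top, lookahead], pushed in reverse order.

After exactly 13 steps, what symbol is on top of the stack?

w

step 1: stack=$ <S>  input=u s u s s u s w $  — expand <S> → u s <S>
step 2: stack=$ <S> s u  input=u s u s s u s w $  — match u
step 3: stack=$ <S> s  input=s u s s u s w $  — match s
step 4: stack=$ <S>  input=u s s u s w $  — expand <S> → u s <S>
step 5: stack=$ <S> s u  input=u s s u s w $  — match u
step 6: stack=$ <S> s  input=s s u s w $  — match s
step 7: stack=$ <S>  input=s u s w $  — expand <S> → s <B> <G>
step 8: stack=$ <G> <B> s  input=s u s w $  — match s
step 9: stack=$ <G> <B>  input=u s w $  — expand <B> → <S>
step 10: stack=$ <G> <S>  input=u s w $  — expand <S> → u s <S>
step 11: stack=$ <G> <S> s u  input=u s w $  — match u
step 12: stack=$ <G> <S> s  input=s w $  — match s
step 13: stack=$ <G> <S>  input=w $  — expand <S> → w
Stack after step 13: $ <G> w (top = w).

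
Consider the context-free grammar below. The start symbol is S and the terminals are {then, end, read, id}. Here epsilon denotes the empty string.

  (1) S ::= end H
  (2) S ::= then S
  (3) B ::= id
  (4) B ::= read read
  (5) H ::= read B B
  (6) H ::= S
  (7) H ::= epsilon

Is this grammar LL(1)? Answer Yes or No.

Yes

FIRST(S) = {end, then}
FIRST(B) = {id, read}
FIRST(H) = {epsilon, end, read, then}
FOLLOW(S) = {$}
FOLLOW(B) = {$, id, read}
FOLLOW(H) = {$}
Each cell of M receives at most one production.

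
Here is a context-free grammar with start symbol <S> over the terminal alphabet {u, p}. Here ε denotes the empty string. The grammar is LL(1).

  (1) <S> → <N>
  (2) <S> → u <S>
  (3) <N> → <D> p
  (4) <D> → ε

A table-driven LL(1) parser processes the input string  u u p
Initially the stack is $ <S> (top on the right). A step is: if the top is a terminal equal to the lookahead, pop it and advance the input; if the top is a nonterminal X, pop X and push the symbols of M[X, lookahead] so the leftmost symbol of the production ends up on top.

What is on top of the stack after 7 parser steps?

step 1: stack=$ <S>  input=u u p $  — expand <S> → u <S>
step 2: stack=$ <S> u  input=u u p $  — match u
step 3: stack=$ <S>  input=u p $  — expand <S> → u <S>
step 4: stack=$ <S> u  input=u p $  — match u
step 5: stack=$ <S>  input=p $  — expand <S> → <N>
step 6: stack=$ <N>  input=p $  — expand <N> → <D> p
step 7: stack=$ p <D>  input=p $  — expand <D> → ε
Stack after step 7: $ p (top = p).

p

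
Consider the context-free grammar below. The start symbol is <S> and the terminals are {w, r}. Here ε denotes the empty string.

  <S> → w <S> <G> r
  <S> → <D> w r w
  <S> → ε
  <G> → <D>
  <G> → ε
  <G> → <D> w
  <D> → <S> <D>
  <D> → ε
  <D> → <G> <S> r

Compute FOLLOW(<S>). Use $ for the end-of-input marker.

FIRST(<S>): from <S>→w <S> <G> r we get {w}; from <S>→<D> w r w we get {r, w}; from <S>→ε we get {ε}. So FIRST(<S>) = {ε, r, w}.
FIRST(<G>): from <G>→<D> we get {ε, r, w}; from <G>→ε we get {ε}; from <G>→<D> w we get {r, w}. So FIRST(<G>) = {ε, r, w}.
FIRST(<D>): from <D>→<S> <D> we get {ε, r, w}; from <D>→ε we get {ε}; from <D>→<G> <S> r we get {r, w}. So FIRST(<D>) = {ε, r, w}.
FOLLOW(<S>) includes $ since <S> is the start symbol.
FOLLOW(<G>): in <S>→w <S> <G> r, <G> is followed by r with FIRST {r}; in <D>→<G> <S> r, <G> is followed by <S> r with FIRST {r, w}. Thus FOLLOW(<G>) = {r, w}.
FOLLOW(<D>): in <S>→<D> w r w, <D> is followed by w r w with FIRST {w}; in <G>→<D>, the suffix after <D> is empty, so FOLLOW(<D>) ⊇ FOLLOW(<G>) = {r, w}; in <G>→<D> w, <D> is followed by w with FIRST {w}; in <D>→<S> <D>, the suffix after <D> is empty (adds nothing new). Thus FOLLOW(<D>) = {r, w}.
FOLLOW(<S>): in <S>→w <S> <G> r, <S> is followed by <G> r with FIRST {r, w}; in <D>→<S> <D>, <S> is followed by <D> with FIRST {ε, r, w}; in <D>→<S> <D>, the suffix after <S> is nullable, so FOLLOW(<S>) ⊇ FOLLOW(<D>) = {r, w}; in <D>→<G> <S> r, <S> is followed by r with FIRST {r}. Thus FOLLOW(<S>) = {$, r, w}.

{$, r, w}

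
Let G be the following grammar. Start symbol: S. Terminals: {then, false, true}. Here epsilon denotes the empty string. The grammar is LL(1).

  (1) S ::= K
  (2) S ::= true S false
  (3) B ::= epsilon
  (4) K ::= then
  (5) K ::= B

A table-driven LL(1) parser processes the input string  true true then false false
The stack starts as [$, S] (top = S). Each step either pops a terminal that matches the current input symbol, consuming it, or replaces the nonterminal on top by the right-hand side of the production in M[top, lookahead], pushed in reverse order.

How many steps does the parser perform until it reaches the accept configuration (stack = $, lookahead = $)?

9

     Stack                 Input                         Action
  1  $ S                   true true then false false $  expand S ::= true S false
  2  $ false S true        true true then false false $  match true
  3  $ false S             true then false false $       expand S ::= true S false
  4  $ false false S true  true then false false $       match true
  5  $ false false S       then false false $            expand S ::= K
  6  $ false false K       then false false $            expand K ::= then
  7  $ false false then    then false false $            match then
  8  $ false false         false false $                 match false
  9  $ false               false $                       match false
Accept reached after 9 steps.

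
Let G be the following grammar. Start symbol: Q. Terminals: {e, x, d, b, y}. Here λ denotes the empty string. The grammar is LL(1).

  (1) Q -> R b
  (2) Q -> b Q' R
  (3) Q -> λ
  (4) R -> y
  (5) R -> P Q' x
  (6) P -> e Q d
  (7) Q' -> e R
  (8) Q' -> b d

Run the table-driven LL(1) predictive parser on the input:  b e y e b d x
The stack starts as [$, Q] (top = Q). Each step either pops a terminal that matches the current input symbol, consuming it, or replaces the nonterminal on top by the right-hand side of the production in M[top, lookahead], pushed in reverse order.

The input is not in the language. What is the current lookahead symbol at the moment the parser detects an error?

d

      Stack            Input            Action
   1  $ Q              b e y e b d x $  expand Q -> b Q' R
   2  $ R Q' b         b e y e b d x $  match b
   3  $ R Q'           e y e b d x $    expand Q' -> e R
   4  $ R R e          e y e b d x $    match e
   5  $ R R            y e b d x $      expand R -> y
   6  $ R y            y e b d x $      match y
   7  $ R              e b d x $        expand R -> P Q' x
   8  $ x Q' P         e b d x $        expand P -> e Q d
   9  $ x Q' d Q e     e b d x $        match e
  10  $ x Q' d Q       b d x $          expand Q -> b Q' R
  11  $ x Q' d R Q' b  b d x $          match b
  12  $ x Q' d R Q'    d x $            error: M[Q', d] is empty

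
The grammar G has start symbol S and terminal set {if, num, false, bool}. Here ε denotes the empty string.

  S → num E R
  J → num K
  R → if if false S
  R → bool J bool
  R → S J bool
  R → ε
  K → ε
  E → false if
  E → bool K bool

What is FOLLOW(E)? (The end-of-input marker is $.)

{$, bool, if, num}

FIRST(S): from S→num E R we get {num}. So FIRST(S) = {num}.
FIRST(J): from J→num K we get {num}. So FIRST(J) = {num}.
FIRST(K): from K→ε we get {ε}. So FIRST(K) = {ε}.
FIRST(E): from E→false if we get {false}; from E→bool K bool we get {bool}. So FIRST(E) = {bool, false}.
FIRST(R): from R→if if false S we get {if}; from R→bool J bool we get {bool}; from R→S J bool we get {num}; from R→ε we get {ε}. So FIRST(R) = {ε, bool, if, num}.
FOLLOW(S) includes $ since S is the start symbol.
FOLLOW(J): in R→bool J bool, J is followed by bool with FIRST {bool}; in R→S J bool, J is followed by bool with FIRST {bool}. Thus FOLLOW(J) = {bool}.
FOLLOW(K): in J→num K, the suffix after K is empty, so FOLLOW(K) ⊇ FOLLOW(J) = {bool}; in E→bool K bool, K is followed by bool with FIRST {bool}. Thus FOLLOW(K) = {bool}.
FOLLOW(S): in R→if if false S, the suffix after S is empty, so FOLLOW(S) ⊇ FOLLOW(R) = {$, num}; in R→S J bool, S is followed by J bool with FIRST {num}. Thus FOLLOW(S) = {$, num}.
FOLLOW(R): in S→num E R, the suffix after R is empty, so FOLLOW(R) ⊇ FOLLOW(S) = {$, num}. Thus FOLLOW(R) = {$, num}.
FOLLOW(E): in S→num E R, E is followed by R with FIRST {ε, bool, if, num}; in S→num E R, the suffix after E is nullable, so FOLLOW(E) ⊇ FOLLOW(S) = {$, num}. Thus FOLLOW(E) = {$, bool, if, num}.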